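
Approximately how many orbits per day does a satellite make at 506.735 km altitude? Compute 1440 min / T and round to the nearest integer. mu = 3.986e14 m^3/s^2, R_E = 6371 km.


r = 6.877735e+06 m
T = 2*pi*sqrt(r^3/mu) = 5676.4835 s = 94.6081 min
revs/day = 1440 / 94.6081 = 15.2207
Rounded: 15 revolutions per day

15 revolutions per day


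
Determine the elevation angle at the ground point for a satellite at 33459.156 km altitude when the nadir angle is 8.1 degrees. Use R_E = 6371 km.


r = R_E + alt = 39830.1560 km
Law of sines in the satellite / Earth-center / ground-point triangle:
  sin(nadir)/R_E = sin(90 + el)/r  =>  cos(el) = (r/R_E)*sin(nadir)
cos(el) = (39830.1560 / 6371.0000) * sin(8.1 deg) = 0.880885
el = arccos(0.880885) = 28.2507 deg
(Earth-central angle = 90 - nadir - el = 53.6493 deg)

28.2507 degrees


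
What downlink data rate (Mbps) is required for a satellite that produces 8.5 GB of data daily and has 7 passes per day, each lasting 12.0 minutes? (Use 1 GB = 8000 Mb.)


total contact time = 7 * 12.0 * 60 = 5040.0000 s
data = 8.5 GB = 68000.0000 Mb
rate = 68000.0000 / 5040.0000 = 13.4921 Mbps

13.4921 Mbps


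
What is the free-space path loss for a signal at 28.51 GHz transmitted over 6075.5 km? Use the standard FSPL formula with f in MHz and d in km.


f = 28.51 GHz = 28510.0000 MHz
d = 6075.5 km
FSPL = 32.44 + 20*log10(28510.0000) + 20*log10(6075.5)
FSPL = 32.44 + 89.0999 + 75.6716
FSPL = 197.2116 dB

197.2116 dB


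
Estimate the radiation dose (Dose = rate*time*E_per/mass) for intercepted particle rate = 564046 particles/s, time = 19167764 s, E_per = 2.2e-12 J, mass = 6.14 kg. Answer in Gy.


Total energy deposited = rate * time * E_per
  = 564046 * 19167764 * 2.2e-12 = 23.7853 J
Dose = E_total / mass = 23.7853 / 6.14
Dose = 3.8738 Gy

3.8738 Gy


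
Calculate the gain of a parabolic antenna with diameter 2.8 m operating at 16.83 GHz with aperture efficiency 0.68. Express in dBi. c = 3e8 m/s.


lambda = c/f = 3e8 / 1.683e+10 = 0.01782531 m
G = eta*(pi*D/lambda)^2 = 0.68*(pi*2.8/0.01782531)^2
G = 165596.2292 (linear)
G = 10*log10(165596.2292) = 52.1905 dBi

52.1905 dBi


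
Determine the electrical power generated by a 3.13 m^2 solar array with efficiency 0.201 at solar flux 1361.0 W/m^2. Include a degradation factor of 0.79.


P = area * eta * S * degradation
P = 3.13 * 0.201 * 1361.0 * 0.79
P = 676.4343 W

676.4343 W


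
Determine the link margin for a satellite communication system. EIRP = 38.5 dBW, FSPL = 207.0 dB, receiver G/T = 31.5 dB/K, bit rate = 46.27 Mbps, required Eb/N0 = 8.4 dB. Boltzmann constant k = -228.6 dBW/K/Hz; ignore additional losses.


C/N0 = EIRP - FSPL + G/T - k = 38.5 - 207.0 + 31.5 - (-228.6)
C/N0 = 91.6000 dB-Hz
R_b = 46.27 Mbps = 4.627e+07 bps -> 10*log10(R_b) = 76.6530 dB-Hz
Eb/N0 = C/N0 - 10*log10(R_b) = 91.6000 - 76.6530 = 14.9470 dB
Margin = Eb/N0 - Eb/N0_req = 14.9470 - 8.4 = 6.5470 dB (link closes)

6.5470 dB


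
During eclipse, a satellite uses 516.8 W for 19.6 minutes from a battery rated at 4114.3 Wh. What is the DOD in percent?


E_used = P * t / 60 = 516.8 * 19.6 / 60 = 168.8213 Wh
DOD = E_used / E_total * 100 = 168.8213 / 4114.3 * 100
DOD = 4.1033 %

4.1033 %


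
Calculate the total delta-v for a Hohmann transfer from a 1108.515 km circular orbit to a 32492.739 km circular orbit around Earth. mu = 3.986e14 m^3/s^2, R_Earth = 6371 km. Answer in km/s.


r1 = 7479.5150 km = 7.479515e+06 m
r2 = 38863.7390 km = 3.8863739e+07 m
dv1 = sqrt(mu/r1)*(sqrt(2*r2/(r1+r2)) - 1) = 2154.0730 m/s
dv2 = sqrt(mu/r2)*(1 - sqrt(2*r1/(r1+r2))) = 1383.0417 m/s
total dv = |dv1| + |dv2| = 2154.0730 + 1383.0417 = 3537.1147 m/s = 3.5371 km/s

3.5371 km/s


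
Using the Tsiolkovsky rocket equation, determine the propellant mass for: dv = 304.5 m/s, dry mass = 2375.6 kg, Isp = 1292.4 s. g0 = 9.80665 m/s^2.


ve = Isp * g0 = 1292.4 * 9.80665 = 12674.114460 m/s
mass ratio = exp(dv/ve) = exp(304.5/12674.114460) = 1.02431628
m_prop = m_dry * (mr - 1) = 2375.6 * (1.02431628 - 1)
m_prop = 57.7658 kg

57.7658 kg


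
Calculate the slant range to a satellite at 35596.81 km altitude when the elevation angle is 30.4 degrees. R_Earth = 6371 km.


h = 35596.81 km, el = 30.4 deg
d = -R_E*sin(el) + sqrt((R_E*sin(el))^2 + 2*R_E*h + h^2)
d = -6371.0000*sin(0.5305801) + sqrt((6371.0000*0.5060338)^2 + 2*6371.0000*35596.81 + 35596.81^2)
d = 38382.5636 km

38382.5636 km


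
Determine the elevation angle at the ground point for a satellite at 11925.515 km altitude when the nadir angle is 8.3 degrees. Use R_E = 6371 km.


r = R_E + alt = 18296.5150 km
Law of sines in the satellite / Earth-center / ground-point triangle:
  sin(nadir)/R_E = sin(90 + el)/r  =>  cos(el) = (r/R_E)*sin(nadir)
cos(el) = (18296.5150 / 6371.0000) * sin(8.3 deg) = 0.4145684
el = arccos(0.4145684) = 65.5079 deg
(Earth-central angle = 90 - nadir - el = 16.1921 deg)

65.5079 degrees


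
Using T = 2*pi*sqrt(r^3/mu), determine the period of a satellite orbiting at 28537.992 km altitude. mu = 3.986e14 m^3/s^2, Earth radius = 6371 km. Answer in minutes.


r = 34908.9920 km = 3.4908992e+07 m
T = 2*pi*sqrt(r^3/mu) = 2*pi*sqrt(4.2541415e+22 / 3.986e14)
T = 64910.8333 s = 1081.8472 min

1081.8472 minutes


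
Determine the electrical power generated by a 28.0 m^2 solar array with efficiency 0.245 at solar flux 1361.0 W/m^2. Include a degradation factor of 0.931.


P = area * eta * S * degradation
P = 28.0 * 0.245 * 1361.0 * 0.931
P = 8692.2443 W

8692.2443 W


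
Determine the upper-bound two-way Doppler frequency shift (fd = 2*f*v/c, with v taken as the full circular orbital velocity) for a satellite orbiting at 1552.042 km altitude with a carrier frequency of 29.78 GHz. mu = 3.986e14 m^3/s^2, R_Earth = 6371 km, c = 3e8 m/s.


r = 7.923042e+06 m
v = sqrt(mu/r) = 7092.8809 m/s (worst-case radial velocity)
f = 29.78 GHz = 2.978e+10 Hz
fd = 2*f*v/c = 2*2.978e+10*7092.8809/3.0e+08
fd = 1.4081733e+06 Hz

1.4082e+06 Hz


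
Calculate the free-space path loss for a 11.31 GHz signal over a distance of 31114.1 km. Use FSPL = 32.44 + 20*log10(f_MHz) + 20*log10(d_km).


f = 11.31 GHz = 11310.0000 MHz
d = 31114.1 km
FSPL = 32.44 + 20*log10(11310.0000) + 20*log10(31114.1)
FSPL = 32.44 + 81.0693 + 89.8591
FSPL = 203.3684 dB

203.3684 dB


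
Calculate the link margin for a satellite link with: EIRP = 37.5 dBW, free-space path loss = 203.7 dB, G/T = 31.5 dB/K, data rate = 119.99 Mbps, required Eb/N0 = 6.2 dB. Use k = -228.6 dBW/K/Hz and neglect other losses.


C/N0 = EIRP - FSPL + G/T - k = 37.5 - 203.7 + 31.5 - (-228.6)
C/N0 = 93.9000 dB-Hz
R_b = 119.99 Mbps = 1.1999e+08 bps -> 10*log10(R_b) = 80.7915 dB-Hz
Eb/N0 = C/N0 - 10*log10(R_b) = 93.9000 - 80.7915 = 13.1085 dB
Margin = Eb/N0 - Eb/N0_req = 13.1085 - 6.2 = 6.9085 dB (link closes)

6.9085 dB


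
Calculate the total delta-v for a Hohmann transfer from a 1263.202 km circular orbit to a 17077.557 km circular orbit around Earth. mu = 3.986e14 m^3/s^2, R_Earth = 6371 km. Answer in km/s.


r1 = 7634.2020 km = 7.634202e+06 m
r2 = 23448.5570 km = 2.3448557e+07 m
dv1 = sqrt(mu/r1)*(sqrt(2*r2/(r1+r2)) - 1) = 1649.8339 m/s
dv2 = sqrt(mu/r2)*(1 - sqrt(2*r1/(r1+r2))) = 1233.3080 m/s
total dv = |dv1| + |dv2| = 1649.8339 + 1233.3080 = 2883.1419 m/s = 2.8831 km/s

2.8831 km/s


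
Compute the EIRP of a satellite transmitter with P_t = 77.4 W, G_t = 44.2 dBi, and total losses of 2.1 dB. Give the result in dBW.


Pt = 77.4 W = 18.8874 dBW
EIRP = Pt_dBW + Gt - losses = 18.8874 + 44.2 - 2.1 = 60.9874 dBW

60.9874 dBW


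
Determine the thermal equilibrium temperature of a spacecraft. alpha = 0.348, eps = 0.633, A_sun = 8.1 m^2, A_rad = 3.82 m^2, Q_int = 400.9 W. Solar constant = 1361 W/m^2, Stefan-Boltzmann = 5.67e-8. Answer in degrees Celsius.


Numerator = alpha*S*A_sun + Q_int = 0.348*1361*8.1 + 400.9 = 4237.2868 W
Denominator = eps*sigma*A_rad = 0.633*5.67e-8*3.82 = 1.37104e-07 W/K^4
T^4 = 3.0905639e+10 K^4
T = 419.2851 K = 146.1351 C

146.1351 degrees Celsius


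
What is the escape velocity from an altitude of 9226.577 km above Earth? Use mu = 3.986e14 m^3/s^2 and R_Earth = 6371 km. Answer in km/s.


r = 6371.0 + 9226.577 = 15597.5770 km = 1.5597577e+07 m
v_esc = sqrt(2*mu/r) = sqrt(2*3.986e14 / 1.5597577e+07)
v_esc = 7149.1610 m/s = 7.1492 km/s

7.1492 km/s


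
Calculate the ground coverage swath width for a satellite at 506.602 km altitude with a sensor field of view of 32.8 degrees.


FOV = 32.8 deg = 0.572468 rad
swath = 2 * alt * tan(FOV/2) = 2 * 506.602 * tan(0.286234)
swath = 2 * 506.602 * 0.294316
swath = 298.2022 km

298.2022 km


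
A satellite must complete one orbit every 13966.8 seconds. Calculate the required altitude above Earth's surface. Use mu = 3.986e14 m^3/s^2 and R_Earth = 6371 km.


T = 13966.8 s
r = (mu*T^2/(4*pi^2))^(1/3) = (3.986e14 * 13966.8^2 / (4*pi^2))^(1/3)
r = 1.2534984e+07 m = 12534.9843 km
alt = r - R_E = 12534.9843 - 6371 = 6163.9843 km

6163.9843 km


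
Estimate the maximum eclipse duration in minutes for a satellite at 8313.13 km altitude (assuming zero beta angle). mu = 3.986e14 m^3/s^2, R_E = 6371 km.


r = 14684.1300 km
T = 295.1429 min
Eclipse fraction = arcsin(R_E/r)/pi = arcsin(6371.0000/14684.1300)/pi
= arcsin(0.4338698)/pi = 0.1428522
Eclipse duration = 0.1428522 * 295.1429 = 42.1618 min

42.1618 minutes


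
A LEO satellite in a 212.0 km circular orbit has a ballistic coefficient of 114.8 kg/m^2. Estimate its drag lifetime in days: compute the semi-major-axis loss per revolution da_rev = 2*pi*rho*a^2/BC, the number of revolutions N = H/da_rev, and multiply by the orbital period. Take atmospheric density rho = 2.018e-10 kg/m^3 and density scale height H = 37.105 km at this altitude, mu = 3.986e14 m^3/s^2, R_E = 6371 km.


a = R_E + alt = 6583.0000 km = 6.583e+06 m
da_rev = 2*pi*rho*a^2/BC = 2*pi*2.018e-10*(6.583e+06)^2/114.8 = 478.637644 m per revolution
N = H/da_rev = 37105.0000 m / 478.637644 m = 77.5221 revolutions
P = 2*pi*sqrt(a^3/mu) = 5315.5353 s
lifetime = N*P = 77.5221 * 5315.5353 = 412071.5083 s = 4.7693 days

4.7693 days


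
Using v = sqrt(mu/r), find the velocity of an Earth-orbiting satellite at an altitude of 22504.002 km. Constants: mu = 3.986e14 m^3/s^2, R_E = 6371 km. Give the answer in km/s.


r = R_E + alt = 6371.0 + 22504.002 = 28875.0020 km = 2.8875002e+07 m
v = sqrt(mu/r) = sqrt(3.986e14 / 2.8875002e+07) = 3715.4176 m/s = 3.7154 km/s

3.7154 km/s


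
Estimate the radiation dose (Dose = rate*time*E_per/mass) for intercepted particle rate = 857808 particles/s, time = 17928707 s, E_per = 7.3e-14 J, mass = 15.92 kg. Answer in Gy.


Total energy deposited = rate * time * E_per
  = 857808 * 17928707 * 7.3e-14 = 1.1227 J
Dose = E_total / mass = 1.1227 / 15.92
Dose = 0.07052106 Gy

0.0705 Gy


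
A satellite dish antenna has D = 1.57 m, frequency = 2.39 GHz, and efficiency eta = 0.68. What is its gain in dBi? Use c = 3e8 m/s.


lambda = c/f = 3e8 / 2.39e+09 = 0.125523 m
G = eta*(pi*D/lambda)^2 = 0.68*(pi*1.57/0.125523)^2
G = 1049.9322 (linear)
G = 10*log10(1049.9322) = 30.2116 dBi

30.2116 dBi


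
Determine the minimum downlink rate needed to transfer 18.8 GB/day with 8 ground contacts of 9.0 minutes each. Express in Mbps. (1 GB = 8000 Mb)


total contact time = 8 * 9.0 * 60 = 4320.0000 s
data = 18.8 GB = 150400.0000 Mb
rate = 150400.0000 / 4320.0000 = 34.8148 Mbps

34.8148 Mbps


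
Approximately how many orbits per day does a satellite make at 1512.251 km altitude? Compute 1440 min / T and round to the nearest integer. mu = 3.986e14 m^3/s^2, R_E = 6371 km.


r = 7.883251e+06 m
T = 2*pi*sqrt(r^3/mu) = 6965.7720 s = 116.0962 min
revs/day = 1440 / 116.0962 = 12.4035
Rounded: 12 revolutions per day

12 revolutions per day


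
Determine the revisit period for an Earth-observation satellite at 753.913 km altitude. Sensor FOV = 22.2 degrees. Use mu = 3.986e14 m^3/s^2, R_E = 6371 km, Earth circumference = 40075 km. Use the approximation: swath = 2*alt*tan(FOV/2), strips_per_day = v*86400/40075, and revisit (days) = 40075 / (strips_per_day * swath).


swath = 2*753.913*tan(0.1937315) = 295.8237 km
v = sqrt(mu/r) = 7479.6085 m/s = 7.4796 km/s
strips/day = v*86400/40075 = 7.4796*86400/40075 = 16.1257
coverage/day = strips * swath = 16.1257 * 295.8237 = 4770.3697 km
revisit = 40075 / 4770.3697 = 8.4008 days

8.4008 days


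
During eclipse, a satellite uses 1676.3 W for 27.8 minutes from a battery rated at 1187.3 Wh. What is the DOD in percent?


E_used = P * t / 60 = 1676.3 * 27.8 / 60 = 776.6857 Wh
DOD = E_used / E_total * 100 = 776.6857 / 1187.3 * 100
DOD = 65.4161 %

65.4161 %


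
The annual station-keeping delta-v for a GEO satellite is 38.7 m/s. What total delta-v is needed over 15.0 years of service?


dV = rate * years = 38.7 * 15.0
dV = 580.5000 m/s

580.5000 m/s


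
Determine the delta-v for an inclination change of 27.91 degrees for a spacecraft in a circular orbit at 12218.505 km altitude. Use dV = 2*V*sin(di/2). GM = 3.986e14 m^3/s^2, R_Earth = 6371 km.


r = 18589.5050 km = 1.8589505e+07 m
V = sqrt(mu/r) = 4630.5730 m/s
di = 27.91 deg = 0.4871214 rad
dV = 2*V*sin(di/2) = 2*4630.5730*sin(0.2435607)
dV = 2233.4157 m/s = 2.2334 km/s

2.2334 km/s


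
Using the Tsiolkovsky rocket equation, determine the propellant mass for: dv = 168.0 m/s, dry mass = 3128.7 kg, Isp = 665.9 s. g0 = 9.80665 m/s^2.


ve = Isp * g0 = 665.9 * 9.80665 = 6530.248235 m/s
mass ratio = exp(dv/ve) = exp(168.0/6530.248235) = 1.02606021
m_prop = m_dry * (mr - 1) = 3128.7 * (1.02606021 - 1)
m_prop = 81.5346 kg

81.5346 kg


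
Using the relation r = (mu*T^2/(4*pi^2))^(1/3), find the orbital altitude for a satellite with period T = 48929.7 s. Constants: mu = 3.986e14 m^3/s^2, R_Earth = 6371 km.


T = 48929.7 s
r = (mu*T^2/(4*pi^2))^(1/3) = (3.986e14 * 48929.7^2 / (4*pi^2))^(1/3)
r = 2.8913959e+07 m = 28913.9586 km
alt = r - R_E = 28913.9586 - 6371 = 22542.9586 km

22542.9586 km


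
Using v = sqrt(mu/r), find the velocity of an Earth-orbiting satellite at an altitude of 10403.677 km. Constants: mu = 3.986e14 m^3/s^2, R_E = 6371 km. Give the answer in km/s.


r = R_E + alt = 6371.0 + 10403.677 = 16774.6770 km = 1.6774677e+07 m
v = sqrt(mu/r) = sqrt(3.986e14 / 1.6774677e+07) = 4874.6290 m/s = 4.8746 km/s

4.8746 km/s


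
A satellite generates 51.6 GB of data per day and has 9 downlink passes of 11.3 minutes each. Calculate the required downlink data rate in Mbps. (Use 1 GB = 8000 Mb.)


total contact time = 9 * 11.3 * 60 = 6102.0000 s
data = 51.6 GB = 412800.0000 Mb
rate = 412800.0000 / 6102.0000 = 67.6500 Mbps

67.6500 Mbps


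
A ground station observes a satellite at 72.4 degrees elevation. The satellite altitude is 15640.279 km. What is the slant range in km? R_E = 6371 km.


h = 15640.279 km, el = 72.4 deg
d = -R_E*sin(el) + sqrt((R_E*sin(el))^2 + 2*R_E*h + h^2)
d = -6371.0000*sin(1.2636) + sqrt((6371.0000*0.9531907)^2 + 2*6371.0000*15640.279 + 15640.279^2)
d = 15854.0413 km

15854.0413 km


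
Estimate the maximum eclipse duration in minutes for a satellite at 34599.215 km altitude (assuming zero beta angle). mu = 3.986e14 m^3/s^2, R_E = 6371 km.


r = 40970.2150 km
T = 1375.5055 min
Eclipse fraction = arcsin(R_E/r)/pi = arcsin(6371.0000/40970.2150)/pi
= arcsin(0.1555032)/pi = 0.0496999
Eclipse duration = 0.0496999 * 1375.5055 = 68.3625 min

68.3625 minutes


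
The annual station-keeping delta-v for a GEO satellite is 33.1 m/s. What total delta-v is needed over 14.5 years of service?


dV = rate * years = 33.1 * 14.5
dV = 479.9500 m/s

479.9500 m/s


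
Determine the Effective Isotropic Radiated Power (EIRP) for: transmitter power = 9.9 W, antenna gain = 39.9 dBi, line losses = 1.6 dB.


Pt = 9.9 W = 9.9564 dBW
EIRP = Pt_dBW + Gt - losses = 9.9564 + 39.9 - 1.6 = 48.2564 dBW

48.2564 dBW


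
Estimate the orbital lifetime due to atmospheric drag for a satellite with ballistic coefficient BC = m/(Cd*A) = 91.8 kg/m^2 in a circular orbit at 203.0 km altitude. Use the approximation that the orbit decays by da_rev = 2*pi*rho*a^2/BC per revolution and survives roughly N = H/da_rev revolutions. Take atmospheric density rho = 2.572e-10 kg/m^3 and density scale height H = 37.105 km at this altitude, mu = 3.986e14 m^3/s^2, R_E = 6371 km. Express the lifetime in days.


a = R_E + alt = 6574.0000 km = 6.574e+06 m
da_rev = 2*pi*rho*a^2/BC = 2*pi*2.572e-10*(6.574e+06)^2/91.8 = 760.794827 m per revolution
N = H/da_rev = 37105.0000 m / 760.794827 m = 48.7714 revolutions
P = 2*pi*sqrt(a^3/mu) = 5304.6382 s
lifetime = N*P = 48.7714 * 5304.6382 = 258714.4320 s = 2.9944 days

2.9944 days


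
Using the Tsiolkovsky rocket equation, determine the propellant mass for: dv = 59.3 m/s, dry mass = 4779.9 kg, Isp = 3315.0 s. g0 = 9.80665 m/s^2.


ve = Isp * g0 = 3315.0 * 9.80665 = 32509.044750 m/s
mass ratio = exp(dv/ve) = exp(59.3/32509.044750) = 1.00182577
m_prop = m_dry * (mr - 1) = 4779.9 * (1.00182577 - 1)
m_prop = 8.7270 kg

8.7270 kg


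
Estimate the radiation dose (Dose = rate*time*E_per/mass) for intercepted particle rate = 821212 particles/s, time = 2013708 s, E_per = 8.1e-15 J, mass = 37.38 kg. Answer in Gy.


Total energy deposited = rate * time * E_per
  = 821212 * 2013708 * 8.1e-15 = 0.01339482 J
Dose = E_total / mass = 0.01339482 / 37.38
Dose = 3.5834183e-04 Gy

3.5834e-04 Gy


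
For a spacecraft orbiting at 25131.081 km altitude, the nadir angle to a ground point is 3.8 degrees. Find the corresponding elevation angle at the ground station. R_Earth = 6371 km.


r = R_E + alt = 31502.0810 km
Law of sines in the satellite / Earth-center / ground-point triangle:
  sin(nadir)/R_E = sin(90 + el)/r  =>  cos(el) = (r/R_E)*sin(nadir)
cos(el) = (31502.0810 / 6371.0000) * sin(3.8 deg) = 0.3276983
el = arccos(0.3276983) = 70.8709 deg
(Earth-central angle = 90 - nadir - el = 15.3291 deg)

70.8709 degrees


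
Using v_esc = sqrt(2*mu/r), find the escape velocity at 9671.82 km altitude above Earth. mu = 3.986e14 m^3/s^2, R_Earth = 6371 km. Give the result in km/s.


r = 6371.0 + 9671.82 = 16042.8200 km = 1.604282e+07 m
v_esc = sqrt(2*mu/r) = sqrt(2*3.986e14 / 1.604282e+07)
v_esc = 7049.2561 m/s = 7.0493 km/s

7.0493 km/s


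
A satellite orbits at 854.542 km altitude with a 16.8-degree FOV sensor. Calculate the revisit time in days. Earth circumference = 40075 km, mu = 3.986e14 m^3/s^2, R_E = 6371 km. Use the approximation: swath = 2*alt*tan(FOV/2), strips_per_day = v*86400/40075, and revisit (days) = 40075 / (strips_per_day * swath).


swath = 2*854.542*tan(0.1466077) = 252.3756 km
v = sqrt(mu/r) = 7427.3422 m/s = 7.4273 km/s
strips/day = v*86400/40075 = 7.4273*86400/40075 = 16.0130
coverage/day = strips * swath = 16.0130 * 252.3756 = 4041.2987 km
revisit = 40075 / 4041.2987 = 9.9164 days

9.9164 days


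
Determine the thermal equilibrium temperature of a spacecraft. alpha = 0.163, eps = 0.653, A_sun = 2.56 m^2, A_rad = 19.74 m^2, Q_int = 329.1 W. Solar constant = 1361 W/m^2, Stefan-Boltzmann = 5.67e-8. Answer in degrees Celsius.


Numerator = alpha*S*A_sun + Q_int = 0.163*1361*2.56 + 329.1 = 897.0181 W
Denominator = eps*sigma*A_rad = 0.653*5.67e-8*19.74 = 7.3087547e-07 W/K^4
T^4 = 1.22732e+09 K^4
T = 187.1714 K = -85.9786 C

-85.9786 degrees Celsius


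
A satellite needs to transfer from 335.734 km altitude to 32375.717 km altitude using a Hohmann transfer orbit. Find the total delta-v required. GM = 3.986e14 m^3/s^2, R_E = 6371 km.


r1 = 6706.7340 km = 6.706734e+06 m
r2 = 38746.7170 km = 3.8746717e+07 m
dv1 = sqrt(mu/r1)*(sqrt(2*r2/(r1+r2)) - 1) = 2356.8532 m/s
dv2 = sqrt(mu/r2)*(1 - sqrt(2*r1/(r1+r2))) = 1465.0241 m/s
total dv = |dv1| + |dv2| = 2356.8532 + 1465.0241 = 3821.8773 m/s = 3.8219 km/s

3.8219 km/s


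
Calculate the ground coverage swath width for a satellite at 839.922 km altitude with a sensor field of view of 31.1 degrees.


FOV = 31.1 deg = 0.5427974 rad
swath = 2 * alt * tan(FOV/2) = 2 * 839.922 * tan(0.2713987)
swath = 2 * 839.922 * 0.2782646
swath = 467.4410 km

467.4410 km


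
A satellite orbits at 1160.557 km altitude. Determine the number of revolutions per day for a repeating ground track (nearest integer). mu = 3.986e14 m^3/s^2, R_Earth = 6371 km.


r = 7.531557e+06 m
T = 2*pi*sqrt(r^3/mu) = 6504.8663 s = 108.4144 min
revs/day = 1440 / 108.4144 = 13.2824
Rounded: 13 revolutions per day

13 revolutions per day


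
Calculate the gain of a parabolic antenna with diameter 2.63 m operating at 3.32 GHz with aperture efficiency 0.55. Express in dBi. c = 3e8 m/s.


lambda = c/f = 3e8 / 3.32e+09 = 0.09036145 m
G = eta*(pi*D/lambda)^2 = 0.55*(pi*2.63/0.09036145)^2
G = 4598.4089 (linear)
G = 10*log10(4598.4089) = 36.6261 dBi

36.6261 dBi


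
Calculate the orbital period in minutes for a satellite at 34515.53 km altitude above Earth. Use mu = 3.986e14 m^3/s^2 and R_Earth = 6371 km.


r = 40886.5300 km = 4.088653e+07 m
T = 2*pi*sqrt(r^3/mu) = 2*pi*sqrt(6.8350353e+22 / 3.986e14)
T = 82277.5976 s = 1371.2933 min

1371.2933 minutes


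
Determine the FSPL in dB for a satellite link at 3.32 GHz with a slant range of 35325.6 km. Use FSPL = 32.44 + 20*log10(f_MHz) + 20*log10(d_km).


f = 3.32 GHz = 3320.0000 MHz
d = 35325.6 km
FSPL = 32.44 + 20*log10(3320.0000) + 20*log10(35325.6)
FSPL = 32.44 + 70.4228 + 90.9618
FSPL = 193.8246 dB

193.8246 dB


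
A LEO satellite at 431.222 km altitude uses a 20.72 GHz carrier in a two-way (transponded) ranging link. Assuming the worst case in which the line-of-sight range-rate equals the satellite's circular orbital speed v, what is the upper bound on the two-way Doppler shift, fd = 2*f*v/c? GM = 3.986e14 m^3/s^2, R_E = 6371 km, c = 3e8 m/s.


r = 6.802222e+06 m
v = sqrt(mu/r) = 7654.9657 m/s (worst-case radial velocity)
f = 20.72 GHz = 2.072e+10 Hz
fd = 2*f*v/c = 2*2.072e+10*7654.9657/3.0e+08
fd = 1.0574059e+06 Hz

1.0574e+06 Hz


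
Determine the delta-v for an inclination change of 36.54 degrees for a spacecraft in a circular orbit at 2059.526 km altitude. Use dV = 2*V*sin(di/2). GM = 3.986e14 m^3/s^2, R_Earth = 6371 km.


r = 8430.5260 km = 8.430526e+06 m
V = sqrt(mu/r) = 6876.0862 m/s
di = 36.54 deg = 0.6377433 rad
dV = 2*V*sin(di/2) = 2*6876.0862*sin(0.3188717)
dV = 4311.2413 m/s = 4.3112 km/s

4.3112 km/s


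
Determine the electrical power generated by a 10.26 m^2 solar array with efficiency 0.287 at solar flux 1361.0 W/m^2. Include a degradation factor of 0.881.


P = area * eta * S * degradation
P = 10.26 * 0.287 * 1361.0 * 0.881
P = 3530.7201 W

3530.7201 W


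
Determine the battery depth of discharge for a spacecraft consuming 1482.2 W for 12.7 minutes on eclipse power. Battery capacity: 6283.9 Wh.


E_used = P * t / 60 = 1482.2 * 12.7 / 60 = 313.7323 Wh
DOD = E_used / E_total * 100 = 313.7323 / 6283.9 * 100
DOD = 4.9926 %

4.9926 %


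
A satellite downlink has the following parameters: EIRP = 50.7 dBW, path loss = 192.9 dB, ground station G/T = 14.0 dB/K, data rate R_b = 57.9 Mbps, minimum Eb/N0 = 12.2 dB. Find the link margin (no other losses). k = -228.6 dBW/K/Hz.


C/N0 = EIRP - FSPL + G/T - k = 50.7 - 192.9 + 14.0 - (-228.6)
C/N0 = 100.4000 dB-Hz
R_b = 57.9 Mbps = 5.79e+07 bps -> 10*log10(R_b) = 77.6268 dB-Hz
Eb/N0 = C/N0 - 10*log10(R_b) = 100.4000 - 77.6268 = 22.7732 dB
Margin = Eb/N0 - Eb/N0_req = 22.7732 - 12.2 = 10.5732 dB (link closes)

10.5732 dB


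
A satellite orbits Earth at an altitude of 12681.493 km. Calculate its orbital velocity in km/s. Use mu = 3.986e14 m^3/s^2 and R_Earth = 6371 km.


r = R_E + alt = 6371.0 + 12681.493 = 19052.4930 km = 1.9052493e+07 m
v = sqrt(mu/r) = sqrt(3.986e14 / 1.9052493e+07) = 4573.9640 m/s = 4.5740 km/s

4.5740 km/s


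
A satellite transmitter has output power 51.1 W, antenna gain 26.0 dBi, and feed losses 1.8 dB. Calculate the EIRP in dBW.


Pt = 51.1 W = 17.0842 dBW
EIRP = Pt_dBW + Gt - losses = 17.0842 + 26.0 - 1.8 = 41.2842 dBW

41.2842 dBW


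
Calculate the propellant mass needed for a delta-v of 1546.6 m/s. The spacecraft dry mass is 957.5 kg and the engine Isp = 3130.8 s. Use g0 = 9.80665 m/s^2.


ve = Isp * g0 = 3130.8 * 9.80665 = 30702.659820 m/s
mass ratio = exp(dv/ve) = exp(1546.6/30702.659820) = 1.05166380
m_prop = m_dry * (mr - 1) = 957.5 * (1.05166380 - 1)
m_prop = 49.4681 kg

49.4681 kg


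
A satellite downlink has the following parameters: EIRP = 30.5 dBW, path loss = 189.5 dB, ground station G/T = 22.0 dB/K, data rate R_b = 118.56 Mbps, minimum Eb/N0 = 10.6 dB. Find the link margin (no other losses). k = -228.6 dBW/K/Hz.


C/N0 = EIRP - FSPL + G/T - k = 30.5 - 189.5 + 22.0 - (-228.6)
C/N0 = 91.6000 dB-Hz
R_b = 118.56 Mbps = 1.1856e+08 bps -> 10*log10(R_b) = 80.7394 dB-Hz
Eb/N0 = C/N0 - 10*log10(R_b) = 91.6000 - 80.7394 = 10.8606 dB
Margin = Eb/N0 - Eb/N0_req = 10.8606 - 10.6 = 0.2606181 dB (link closes)

0.2606 dB


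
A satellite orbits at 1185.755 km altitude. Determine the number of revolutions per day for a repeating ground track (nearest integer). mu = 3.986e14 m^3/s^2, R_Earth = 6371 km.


r = 7.556755e+06 m
T = 2*pi*sqrt(r^3/mu) = 6537.5381 s = 108.9590 min
revs/day = 1440 / 108.9590 = 13.2160
Rounded: 13 revolutions per day

13 revolutions per day


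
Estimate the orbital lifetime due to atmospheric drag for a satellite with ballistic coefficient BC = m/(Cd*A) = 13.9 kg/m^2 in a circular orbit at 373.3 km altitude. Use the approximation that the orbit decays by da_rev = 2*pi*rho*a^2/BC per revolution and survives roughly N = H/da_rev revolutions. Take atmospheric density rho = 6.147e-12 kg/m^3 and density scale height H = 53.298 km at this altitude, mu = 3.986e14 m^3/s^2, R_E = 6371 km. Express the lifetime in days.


a = R_E + alt = 6744.3000 km = 6.7443e+06 m
da_rev = 2*pi*rho*a^2/BC = 2*pi*6.147e-12*(6.7443e+06)^2/13.9 = 126.386894 m per revolution
N = H/da_rev = 53298.0000 m / 126.386894 m = 421.7051 revolutions
P = 2*pi*sqrt(a^3/mu) = 5512.0931 s
lifetime = N*P = 421.7051 * 5512.0931 = 2.3244779e+06 s = 26.9037 days

26.9037 days


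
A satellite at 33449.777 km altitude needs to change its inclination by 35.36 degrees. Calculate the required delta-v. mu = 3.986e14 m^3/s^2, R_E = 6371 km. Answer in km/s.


r = 39820.7770 km = 3.9820777e+07 m
V = sqrt(mu/r) = 3163.8347 m/s
di = 35.36 deg = 0.6171484 rad
dV = 2*V*sin(di/2) = 2*3163.8347*sin(0.3085742)
dV = 1921.7164 m/s = 1.9217 km/s

1.9217 km/s


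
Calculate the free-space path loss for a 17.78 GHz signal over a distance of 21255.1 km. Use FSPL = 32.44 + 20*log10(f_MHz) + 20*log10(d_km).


f = 17.78 GHz = 17780.0000 MHz
d = 21255.1 km
FSPL = 32.44 + 20*log10(17780.0000) + 20*log10(21255.1)
FSPL = 32.44 + 84.9986 + 86.5493
FSPL = 203.9879 dB

203.9879 dB


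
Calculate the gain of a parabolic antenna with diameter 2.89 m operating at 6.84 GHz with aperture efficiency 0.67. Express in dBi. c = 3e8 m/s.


lambda = c/f = 3e8 / 6.84e+09 = 0.04385965 m
G = eta*(pi*D/lambda)^2 = 0.67*(pi*2.89/0.04385965)^2
G = 28710.4452 (linear)
G = 10*log10(28710.4452) = 44.5804 dBi

44.5804 dBi


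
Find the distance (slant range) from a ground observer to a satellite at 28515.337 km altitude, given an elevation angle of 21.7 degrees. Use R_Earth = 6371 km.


h = 28515.337 km, el = 21.7 deg
d = -R_E*sin(el) + sqrt((R_E*sin(el))^2 + 2*R_E*h + h^2)
d = -6371.0000*sin(0.3787364) + sqrt((6371.0000*0.3697468)^2 + 2*6371.0000*28515.337 + 28515.337^2)
d = 32024.8028 km

32024.8028 km


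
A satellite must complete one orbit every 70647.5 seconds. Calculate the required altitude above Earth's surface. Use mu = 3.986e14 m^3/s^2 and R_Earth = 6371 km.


T = 70647.5 s
r = (mu*T^2/(4*pi^2))^(1/3) = (3.986e14 * 70647.5^2 / (4*pi^2))^(1/3)
r = 3.6936611e+07 m = 36936.6115 km
alt = r - R_E = 36936.6115 - 6371 = 30565.6115 km

30565.6115 km


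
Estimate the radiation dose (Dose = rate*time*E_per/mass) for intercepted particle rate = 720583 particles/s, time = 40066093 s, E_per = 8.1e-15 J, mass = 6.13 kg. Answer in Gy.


Total energy deposited = rate * time * E_per
  = 720583 * 40066093 * 8.1e-15 = 0.2338547 J
Dose = E_total / mass = 0.2338547 / 6.13
Dose = 0.03814921 Gy

0.0381 Gy


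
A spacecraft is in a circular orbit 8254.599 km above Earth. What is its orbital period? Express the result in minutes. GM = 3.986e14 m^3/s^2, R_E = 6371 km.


r = 14625.5990 km = 1.4625599e+07 m
T = 2*pi*sqrt(r^3/mu) = 2*pi*sqrt(3.1285348e+21 / 3.986e14)
T = 17602.7984 s = 293.3800 min

293.3800 minutes


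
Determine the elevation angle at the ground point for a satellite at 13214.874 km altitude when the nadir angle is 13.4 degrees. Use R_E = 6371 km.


r = R_E + alt = 19585.8740 km
Law of sines in the satellite / Earth-center / ground-point triangle:
  sin(nadir)/R_E = sin(90 + el)/r  =>  cos(el) = (r/R_E)*sin(nadir)
cos(el) = (19585.8740 / 6371.0000) * sin(13.4 deg) = 0.7124447
el = arccos(0.7124447) = 44.5658 deg
(Earth-central angle = 90 - nadir - el = 32.0342 deg)

44.5658 degrees


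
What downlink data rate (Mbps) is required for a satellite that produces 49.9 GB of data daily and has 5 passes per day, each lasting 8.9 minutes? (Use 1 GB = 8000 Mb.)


total contact time = 5 * 8.9 * 60 = 2670.0000 s
data = 49.9 GB = 399200.0000 Mb
rate = 399200.0000 / 2670.0000 = 149.5131 Mbps

149.5131 Mbps


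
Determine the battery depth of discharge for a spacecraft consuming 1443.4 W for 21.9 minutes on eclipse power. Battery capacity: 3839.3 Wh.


E_used = P * t / 60 = 1443.4 * 21.9 / 60 = 526.8410 Wh
DOD = E_used / E_total * 100 = 526.8410 / 3839.3 * 100
DOD = 13.7223 %

13.7223 %


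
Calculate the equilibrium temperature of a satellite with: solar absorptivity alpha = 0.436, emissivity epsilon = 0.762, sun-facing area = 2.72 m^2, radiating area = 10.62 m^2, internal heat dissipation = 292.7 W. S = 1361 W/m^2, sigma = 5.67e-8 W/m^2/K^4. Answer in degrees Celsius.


Numerator = alpha*S*A_sun + Q_int = 0.436*1361*2.72 + 292.7 = 1906.7371 W
Denominator = eps*sigma*A_rad = 0.762*5.67e-8*10.62 = 4.5884135e-07 W/K^4
T^4 = 4.1555477e+09 K^4
T = 253.8967 K = -19.2533 C

-19.2533 degrees Celsius


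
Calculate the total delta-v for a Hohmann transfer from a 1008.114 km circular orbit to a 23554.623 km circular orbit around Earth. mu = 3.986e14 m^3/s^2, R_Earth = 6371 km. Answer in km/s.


r1 = 7379.1140 km = 7.379114e+06 m
r2 = 29925.6230 km = 2.9925623e+07 m
dv1 = sqrt(mu/r1)*(sqrt(2*r2/(r1+r2)) - 1) = 1959.7403 m/s
dv2 = sqrt(mu/r2)*(1 - sqrt(2*r1/(r1+r2))) = 1354.0892 m/s
total dv = |dv1| + |dv2| = 1959.7403 + 1354.0892 = 3313.8295 m/s = 3.3138 km/s

3.3138 km/s


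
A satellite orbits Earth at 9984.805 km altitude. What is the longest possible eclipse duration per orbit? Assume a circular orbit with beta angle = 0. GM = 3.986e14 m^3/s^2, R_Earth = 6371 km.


r = 16355.8050 km
T = 346.9508 min
Eclipse fraction = arcsin(R_E/r)/pi = arcsin(6371.0000/16355.8050)/pi
= arcsin(0.3895253)/pi = 0.1273609
Eclipse duration = 0.1273609 * 346.9508 = 44.1880 min

44.1880 minutes


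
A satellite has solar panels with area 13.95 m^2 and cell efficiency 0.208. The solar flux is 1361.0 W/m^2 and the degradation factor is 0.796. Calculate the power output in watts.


P = area * eta * S * degradation
P = 13.95 * 0.208 * 1361.0 * 0.796
P = 3143.4658 W

3143.4658 W


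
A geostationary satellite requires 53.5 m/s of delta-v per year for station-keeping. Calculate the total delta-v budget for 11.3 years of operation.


dV = rate * years = 53.5 * 11.3
dV = 604.5500 m/s

604.5500 m/s


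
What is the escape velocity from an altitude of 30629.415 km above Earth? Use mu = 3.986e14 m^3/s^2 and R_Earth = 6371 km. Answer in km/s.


r = 6371.0 + 30629.415 = 37000.4150 km = 3.7000415e+07 m
v_esc = sqrt(2*mu/r) = sqrt(2*3.986e14 / 3.7000415e+07)
v_esc = 4641.7351 m/s = 4.6417 km/s

4.6417 km/s


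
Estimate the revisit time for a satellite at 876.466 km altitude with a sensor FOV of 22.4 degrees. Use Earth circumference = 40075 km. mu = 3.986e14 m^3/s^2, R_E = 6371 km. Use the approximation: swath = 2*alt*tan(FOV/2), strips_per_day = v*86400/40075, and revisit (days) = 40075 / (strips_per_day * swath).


swath = 2*876.466*tan(0.1954769) = 347.0899 km
v = sqrt(mu/r) = 7416.0996 m/s = 7.4161 km/s
strips/day = v*86400/40075 = 7.4161*86400/40075 = 15.9888
coverage/day = strips * swath = 15.9888 * 347.0899 = 5549.5494 km
revisit = 40075 / 5549.5494 = 7.2213 days

7.2213 days


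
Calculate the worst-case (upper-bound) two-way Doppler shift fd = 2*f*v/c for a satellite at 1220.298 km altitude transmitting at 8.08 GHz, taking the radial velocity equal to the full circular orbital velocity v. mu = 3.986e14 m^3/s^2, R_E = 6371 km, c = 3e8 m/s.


r = 7.591298e+06 m
v = sqrt(mu/r) = 7246.2052 m/s (worst-case radial velocity)
f = 8.08 GHz = 8.08e+09 Hz
fd = 2*f*v/c = 2*8.08e+09*7246.2052/3.0e+08
fd = 390328.9190 Hz

390328.9190 Hz


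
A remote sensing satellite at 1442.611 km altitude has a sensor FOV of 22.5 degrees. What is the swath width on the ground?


FOV = 22.5 deg = 0.3926991 rad
swath = 2 * alt * tan(FOV/2) = 2 * 1442.611 * tan(0.1963495)
swath = 2 * 1442.611 * 0.1989124
swath = 573.9063 km

573.9063 km


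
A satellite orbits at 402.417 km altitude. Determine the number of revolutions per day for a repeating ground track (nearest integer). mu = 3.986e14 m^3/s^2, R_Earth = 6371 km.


r = 6.773417e+06 m
T = 2*pi*sqrt(r^3/mu) = 5547.8274 s = 92.4638 min
revs/day = 1440 / 92.4638 = 15.5737
Rounded: 16 revolutions per day

16 revolutions per day


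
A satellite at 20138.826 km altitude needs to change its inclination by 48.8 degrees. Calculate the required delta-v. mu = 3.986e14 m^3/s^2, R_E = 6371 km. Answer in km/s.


r = 26509.8260 km = 2.6509826e+07 m
V = sqrt(mu/r) = 3877.6197 m/s
di = 48.8 deg = 0.8517207 rad
dV = 2*V*sin(di/2) = 2*3877.6197*sin(0.4258603)
dV = 3203.7237 m/s = 3.2037 km/s

3.2037 km/s


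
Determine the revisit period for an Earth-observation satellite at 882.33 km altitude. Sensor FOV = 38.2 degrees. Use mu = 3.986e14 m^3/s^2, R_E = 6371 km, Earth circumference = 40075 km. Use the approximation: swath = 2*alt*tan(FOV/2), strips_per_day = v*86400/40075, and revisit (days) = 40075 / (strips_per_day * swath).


swath = 2*882.33*tan(0.3333579) = 611.0683 km
v = sqrt(mu/r) = 7413.1012 m/s = 7.4131 km/s
strips/day = v*86400/40075 = 7.4131*86400/40075 = 15.9823
coverage/day = strips * swath = 15.9823 * 611.0683 = 9766.2965 km
revisit = 40075 / 9766.2965 = 4.1034 days

4.1034 days


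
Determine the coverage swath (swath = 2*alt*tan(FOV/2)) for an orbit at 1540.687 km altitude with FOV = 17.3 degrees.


FOV = 17.3 deg = 0.301942 rad
swath = 2 * alt * tan(FOV/2) = 2 * 1540.687 * tan(0.150971)
swath = 2 * 1540.687 * 0.1521285
swath = 468.7649 km

468.7649 km


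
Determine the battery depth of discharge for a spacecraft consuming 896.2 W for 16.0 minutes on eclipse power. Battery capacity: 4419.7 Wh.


E_used = P * t / 60 = 896.2 * 16.0 / 60 = 238.9867 Wh
DOD = E_used / E_total * 100 = 238.9867 / 4419.7 * 100
DOD = 5.4073 %

5.4073 %


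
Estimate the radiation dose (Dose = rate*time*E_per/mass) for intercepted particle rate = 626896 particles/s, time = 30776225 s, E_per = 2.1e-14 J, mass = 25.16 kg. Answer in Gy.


Total energy deposited = rate * time * E_per
  = 626896 * 30776225 * 2.1e-14 = 0.4051633 J
Dose = E_total / mass = 0.4051633 / 25.16
Dose = 0.01610347 Gy

0.0161 Gy


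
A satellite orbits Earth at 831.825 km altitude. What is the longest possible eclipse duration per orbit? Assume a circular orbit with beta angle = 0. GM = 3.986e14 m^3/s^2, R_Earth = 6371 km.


r = 7202.8250 km
T = 101.3945 min
Eclipse fraction = arcsin(R_E/r)/pi = arcsin(6371.0000/7202.8250)/pi
= arcsin(0.8845141)/pi = 0.3455099
Eclipse duration = 0.3455099 * 101.3945 = 35.0328 min

35.0328 minutes


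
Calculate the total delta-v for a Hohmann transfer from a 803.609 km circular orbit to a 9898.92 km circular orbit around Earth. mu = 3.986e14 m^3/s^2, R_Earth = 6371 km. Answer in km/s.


r1 = 7174.6090 km = 7.174609e+06 m
r2 = 16269.9200 km = 1.626992e+07 m
dv1 = sqrt(mu/r1)*(sqrt(2*r2/(r1+r2)) - 1) = 1327.5936 m/s
dv2 = sqrt(mu/r2)*(1 - sqrt(2*r1/(r1+r2))) = 1077.3638 m/s
total dv = |dv1| + |dv2| = 1327.5936 + 1077.3638 = 2404.9574 m/s = 2.4050 km/s

2.4050 km/s


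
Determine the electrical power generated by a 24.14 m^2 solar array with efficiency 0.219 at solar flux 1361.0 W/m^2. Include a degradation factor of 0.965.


P = area * eta * S * degradation
P = 24.14 * 0.219 * 1361.0 * 0.965
P = 6943.3142 W

6943.3142 W


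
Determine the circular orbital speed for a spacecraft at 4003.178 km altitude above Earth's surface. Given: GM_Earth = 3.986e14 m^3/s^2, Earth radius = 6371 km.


r = R_E + alt = 6371.0 + 4003.178 = 10374.1780 km = 1.0374178e+07 m
v = sqrt(mu/r) = sqrt(3.986e14 / 1.0374178e+07) = 6198.5741 m/s = 6.1986 km/s

6.1986 km/s


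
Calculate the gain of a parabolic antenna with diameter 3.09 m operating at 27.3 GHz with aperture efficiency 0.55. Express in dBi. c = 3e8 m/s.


lambda = c/f = 3e8 / 2.73e+10 = 0.01098901 m
G = eta*(pi*D/lambda)^2 = 0.55*(pi*3.09/0.01098901)^2
G = 429202.4362 (linear)
G = 10*log10(429202.4362) = 56.3266 dBi

56.3266 dBi


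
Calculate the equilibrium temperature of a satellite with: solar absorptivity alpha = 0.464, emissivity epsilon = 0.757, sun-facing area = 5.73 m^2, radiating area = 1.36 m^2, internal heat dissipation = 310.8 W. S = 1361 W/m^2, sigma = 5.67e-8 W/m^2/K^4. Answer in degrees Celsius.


Numerator = alpha*S*A_sun + Q_int = 0.464*1361*5.73 + 310.8 = 3929.3179 W
Denominator = eps*sigma*A_rad = 0.757*5.67e-8*1.36 = 5.8373784e-08 W/K^4
T^4 = 6.7313058e+10 K^4
T = 509.3600 K = 236.2100 C

236.2100 degrees Celsius


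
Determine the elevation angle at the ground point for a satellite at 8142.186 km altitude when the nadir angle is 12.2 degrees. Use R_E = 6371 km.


r = R_E + alt = 14513.1860 km
Law of sines in the satellite / Earth-center / ground-point triangle:
  sin(nadir)/R_E = sin(90 + el)/r  =>  cos(el) = (r/R_E)*sin(nadir)
cos(el) = (14513.1860 / 6371.0000) * sin(12.2 deg) = 0.4813995
el = arccos(0.4813995) = 61.2232 deg
(Earth-central angle = 90 - nadir - el = 16.5768 deg)

61.2232 degrees


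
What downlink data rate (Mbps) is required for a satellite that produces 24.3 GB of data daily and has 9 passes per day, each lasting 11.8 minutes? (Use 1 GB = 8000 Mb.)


total contact time = 9 * 11.8 * 60 = 6372.0000 s
data = 24.3 GB = 194400.0000 Mb
rate = 194400.0000 / 6372.0000 = 30.5085 Mbps

30.5085 Mbps


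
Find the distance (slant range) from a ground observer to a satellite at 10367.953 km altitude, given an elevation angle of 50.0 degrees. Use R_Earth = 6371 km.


h = 10367.953 km, el = 50.0 deg
d = -R_E*sin(el) + sqrt((R_E*sin(el))^2 + 2*R_E*h + h^2)
d = -6371.0000*sin(0.8726646) + sqrt((6371.0000*0.7660444)^2 + 2*6371.0000*10367.953 + 10367.953^2)
d = 11349.8077 km

11349.8077 km


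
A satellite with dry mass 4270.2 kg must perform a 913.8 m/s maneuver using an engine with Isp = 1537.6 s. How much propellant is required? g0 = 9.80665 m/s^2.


ve = Isp * g0 = 1537.6 * 9.80665 = 15078.705040 m/s
mass ratio = exp(dv/ve) = exp(913.8/15078.705040) = 1.06247599
m_prop = m_dry * (mr - 1) = 4270.2 * (1.06247599 - 1)
m_prop = 266.7850 kg

266.7850 kg


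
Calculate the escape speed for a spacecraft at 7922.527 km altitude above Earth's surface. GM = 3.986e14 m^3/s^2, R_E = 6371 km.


r = 6371.0 + 7922.527 = 14293.5270 km = 1.4293527e+07 m
v_esc = sqrt(2*mu/r) = sqrt(2*3.986e14 / 1.4293527e+07)
v_esc = 7468.1656 m/s = 7.4682 km/s

7.4682 km/s


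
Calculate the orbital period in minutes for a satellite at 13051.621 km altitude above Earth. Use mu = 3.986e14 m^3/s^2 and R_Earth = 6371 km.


r = 19422.6210 km = 1.9422621e+07 m
T = 2*pi*sqrt(r^3/mu) = 2*pi*sqrt(7.3269547e+21 / 3.986e14)
T = 26938.4730 s = 448.9746 min

448.9746 minutes


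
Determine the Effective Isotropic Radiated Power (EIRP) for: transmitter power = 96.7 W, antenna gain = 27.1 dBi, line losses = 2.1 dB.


Pt = 96.7 W = 19.8543 dBW
EIRP = Pt_dBW + Gt - losses = 19.8543 + 27.1 - 2.1 = 44.8543 dBW

44.8543 dBW
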